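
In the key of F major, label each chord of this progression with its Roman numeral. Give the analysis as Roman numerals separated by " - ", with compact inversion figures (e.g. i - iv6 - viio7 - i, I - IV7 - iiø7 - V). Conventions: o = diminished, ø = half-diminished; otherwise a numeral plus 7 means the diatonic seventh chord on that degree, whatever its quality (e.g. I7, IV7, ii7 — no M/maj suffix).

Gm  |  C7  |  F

Gm: minor triad on G = scale degree 2 → ii.
C7: dominant seventh chord on C = scale degree 5 → V7.
F: major triad on F = scale degree 1 → I.

ii - V7 - I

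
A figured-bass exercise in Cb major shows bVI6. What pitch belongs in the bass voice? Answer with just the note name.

Cb

bVI in Cb major has root Abb; the chord is Abb-Cb-Ebb.
The figure 6 means first inversion — the third is in the bass.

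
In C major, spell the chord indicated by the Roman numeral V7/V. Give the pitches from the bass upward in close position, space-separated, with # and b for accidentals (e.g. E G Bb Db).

D F# A C

The slash means an applied dominant: we want the dominant of V. In C major, V is G major, and its dominant is built on D.
Building a dominant seventh chord on D gives D-F#-A-C.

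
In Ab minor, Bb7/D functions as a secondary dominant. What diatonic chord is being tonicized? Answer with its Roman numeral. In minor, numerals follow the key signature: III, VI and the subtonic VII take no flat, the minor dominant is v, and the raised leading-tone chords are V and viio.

The chord is a dominant seventh chord on Bb.
A dominant resolves down a perfect fifth: Bb → Eb. In Ab minor, Eb is scale degree 5, i.e. V.

V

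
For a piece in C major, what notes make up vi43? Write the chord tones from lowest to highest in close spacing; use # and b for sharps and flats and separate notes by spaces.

E G A C

The numeral's case and figure indicate a minor seventh chord. In C major its root, the submediant, is A.
Stacking thirds from A gives A-C-E-G.
The figured bass 43 indicates second inversion, placing the fifth (E) in the bass: E-G-A-C.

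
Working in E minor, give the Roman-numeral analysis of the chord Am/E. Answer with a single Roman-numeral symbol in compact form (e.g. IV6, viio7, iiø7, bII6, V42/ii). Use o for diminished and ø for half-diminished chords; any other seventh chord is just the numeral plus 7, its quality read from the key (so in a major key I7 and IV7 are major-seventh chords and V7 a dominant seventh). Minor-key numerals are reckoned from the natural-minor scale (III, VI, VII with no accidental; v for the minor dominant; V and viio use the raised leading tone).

iv64

Stacked in thirds the chord is A-C-E: a minor triad on A.
In E minor, A is the subdominant; the diatonic minor triad there is iv.
With E in the bass the chord is in second inversion, so the figured bass is 64.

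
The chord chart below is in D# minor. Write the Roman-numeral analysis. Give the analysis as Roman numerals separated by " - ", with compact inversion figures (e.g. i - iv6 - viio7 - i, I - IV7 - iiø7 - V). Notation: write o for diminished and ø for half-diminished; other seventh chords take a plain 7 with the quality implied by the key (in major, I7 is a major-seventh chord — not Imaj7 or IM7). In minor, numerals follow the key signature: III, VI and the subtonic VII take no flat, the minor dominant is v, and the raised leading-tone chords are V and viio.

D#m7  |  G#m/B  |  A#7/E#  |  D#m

i7 - iv6 - V43 - i

D#m7: root D# is the tonic; minor seventh chord there is i7.
G#m/B: minor triad on G# = scale degree 4 → iv6.
A#7/E# has root A#, degree 5 in D# minor, so V43.
D#m has root D#, degree 1 in D# minor, so i.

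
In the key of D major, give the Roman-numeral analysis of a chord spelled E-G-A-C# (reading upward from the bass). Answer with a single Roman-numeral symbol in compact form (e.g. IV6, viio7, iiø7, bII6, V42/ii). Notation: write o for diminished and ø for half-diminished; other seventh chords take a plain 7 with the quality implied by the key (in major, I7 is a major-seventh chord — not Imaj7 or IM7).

The pitches A-C#-E-G form a dominant seventh chord rooted on A.
A is scale degree 5 in D major, and a dominant seventh chord on that degree is written V7.
With E in the bass the chord is in second inversion, so the figured bass is 43.

V43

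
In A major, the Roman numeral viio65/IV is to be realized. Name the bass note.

The applied chord viio65/IV is rooted on C#: C#-E-G-Bb.
The figure 65 means first inversion — the third is in the bass.

E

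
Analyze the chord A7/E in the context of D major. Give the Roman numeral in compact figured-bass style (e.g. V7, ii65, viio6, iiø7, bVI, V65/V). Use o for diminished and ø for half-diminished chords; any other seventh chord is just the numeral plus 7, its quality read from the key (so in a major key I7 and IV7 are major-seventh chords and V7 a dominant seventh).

The pitches A-C#-E-G form a dominant seventh chord rooted on A.
In D major, A is the dominant; the diatonic dominant seventh chord there is V7.
With E in the bass the chord is in second inversion, so the figured bass is 43.

V43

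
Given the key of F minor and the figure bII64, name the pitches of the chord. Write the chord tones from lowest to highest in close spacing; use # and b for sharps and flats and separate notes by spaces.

Db Gb Bb

Scale degree 2 in F minor is G; lowering it a half step gives Gb. bII64 is the Neapolitan chord — a major triad on the lowered second degree.
So the chord is Gb-Bb-Db, a major triad.
The figured bass 64 indicates second inversion, placing the fifth (Db) in the bass: Db-Gb-Bb.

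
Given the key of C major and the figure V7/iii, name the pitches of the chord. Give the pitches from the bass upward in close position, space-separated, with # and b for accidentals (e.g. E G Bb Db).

B D# F# A

V7/iii is a secondary dominant — the dominant seventh of iii. iii in C major is E, so the applied chord's root is B, a perfect fifth above.
Building a dominant seventh chord on B gives B-D#-F#-A.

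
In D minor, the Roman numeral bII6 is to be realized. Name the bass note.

bII in D minor has root Eb; the chord is Eb-G-Bb.
The figure 6 means first inversion — the third is in the bass.

G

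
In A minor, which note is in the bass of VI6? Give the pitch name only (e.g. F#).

VI in A minor has root F; the chord is F-A-C.
The figure 6 means first inversion — the third is in the bass.

A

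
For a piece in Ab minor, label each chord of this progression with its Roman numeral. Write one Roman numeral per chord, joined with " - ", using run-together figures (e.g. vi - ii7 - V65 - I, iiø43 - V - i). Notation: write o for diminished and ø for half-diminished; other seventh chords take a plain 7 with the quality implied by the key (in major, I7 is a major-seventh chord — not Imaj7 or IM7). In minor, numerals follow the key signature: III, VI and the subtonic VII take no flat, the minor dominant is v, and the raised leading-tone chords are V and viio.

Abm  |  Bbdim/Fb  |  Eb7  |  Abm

Abm: root Ab is the tonic; minor triad there is i.
Bbdim/Fb has root Bb, degree 2 in Ab minor, so iio64.
Eb7: root Eb is the dominant; dominant seventh chord there is V7.
Abm has root Ab, degree 1 in Ab minor, so i.

i - iio64 - V7 - i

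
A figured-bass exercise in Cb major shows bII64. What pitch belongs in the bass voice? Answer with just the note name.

bII in Cb major has root Dbb; the chord is Dbb-Fb-Abb.
The figure 64 means second inversion — the fifth is in the bass.

Abb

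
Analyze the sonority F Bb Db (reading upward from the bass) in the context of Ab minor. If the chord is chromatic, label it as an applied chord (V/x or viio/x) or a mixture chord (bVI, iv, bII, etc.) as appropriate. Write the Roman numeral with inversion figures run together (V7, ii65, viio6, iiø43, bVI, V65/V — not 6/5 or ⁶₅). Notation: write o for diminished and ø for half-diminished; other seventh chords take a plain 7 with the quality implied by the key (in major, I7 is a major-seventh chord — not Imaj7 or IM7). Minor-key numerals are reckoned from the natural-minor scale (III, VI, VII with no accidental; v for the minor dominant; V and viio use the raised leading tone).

ii64

The pitches Bb-Db-F form a minor triad rooted on Bb.
Bb is the second degree of Ab minor. This is the minor supertonic, borrowed from the parallel major (the Dorian ii).
With F in the bass the chord is in second inversion, so the figured bass is 64.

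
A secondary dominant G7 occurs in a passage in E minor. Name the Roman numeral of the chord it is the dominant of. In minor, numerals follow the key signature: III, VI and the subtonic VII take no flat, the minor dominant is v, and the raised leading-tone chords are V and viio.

The chord is a dominant seventh chord on G.
A dominant resolves down a perfect fifth: G → C. In E minor, C is scale degree 6, i.e. VI.

VI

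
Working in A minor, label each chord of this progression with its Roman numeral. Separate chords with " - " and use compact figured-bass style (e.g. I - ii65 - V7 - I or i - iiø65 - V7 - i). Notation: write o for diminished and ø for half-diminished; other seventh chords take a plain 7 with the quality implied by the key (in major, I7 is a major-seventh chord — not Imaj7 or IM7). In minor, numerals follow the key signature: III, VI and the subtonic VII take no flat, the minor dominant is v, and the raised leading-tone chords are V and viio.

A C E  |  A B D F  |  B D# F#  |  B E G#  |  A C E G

i - iiø42 - V/V - V64 - i7

A-C-E: minor triad on A = scale degree 1 → i.
A-B-D-F: half-diminished seventh chord on B = scale degree 2 → iiø42.
B-D#-F#: a major triad on B, the applied dominant of V → V/V.
B-E-G#: major triad on E = scale degree 5 → V64.
A-C-E-G has root A, degree 1 in A minor, so i7.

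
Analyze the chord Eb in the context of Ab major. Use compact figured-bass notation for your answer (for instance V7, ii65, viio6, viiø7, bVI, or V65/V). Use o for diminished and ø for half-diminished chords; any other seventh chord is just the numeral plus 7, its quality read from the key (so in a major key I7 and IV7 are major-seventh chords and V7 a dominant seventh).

The pitches Eb-G-Bb form a major triad rooted on Eb.
In Ab major, Eb is the dominant; the diatonic major triad there is V.

V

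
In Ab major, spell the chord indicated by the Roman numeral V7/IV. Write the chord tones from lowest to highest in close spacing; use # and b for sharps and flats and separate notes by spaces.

Ab C Eb Gb

V7/IV is a secondary dominant — the dominant seventh of IV. IV in Ab major is Db, so the applied chord's root is Ab, a perfect fifth above.
Building a dominant seventh chord on Ab gives Ab-C-Eb-Gb.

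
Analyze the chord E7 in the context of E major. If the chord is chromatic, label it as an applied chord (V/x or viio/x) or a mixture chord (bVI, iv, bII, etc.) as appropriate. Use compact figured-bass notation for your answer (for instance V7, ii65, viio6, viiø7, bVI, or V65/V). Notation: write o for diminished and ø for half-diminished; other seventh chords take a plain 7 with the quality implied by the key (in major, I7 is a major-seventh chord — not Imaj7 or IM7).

The pitches E-G#-B-D form a dominant seventh chord rooted on E.
E is not a diatonic chord root with this quality in E major, but it lies a perfect fifth above A (IV), so the chord functions as an applied dominant of IV.

V7/IV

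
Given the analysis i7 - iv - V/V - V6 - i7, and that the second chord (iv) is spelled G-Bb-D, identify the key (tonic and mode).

The chord Gm is a minor triad rooted on G; its label is iv.
Counting down 3 scale steps from G places the tonic on D; a minor triad on degree 4 is diatonic only in minor.

D minor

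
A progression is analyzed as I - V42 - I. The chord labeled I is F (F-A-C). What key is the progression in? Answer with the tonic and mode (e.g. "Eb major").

F major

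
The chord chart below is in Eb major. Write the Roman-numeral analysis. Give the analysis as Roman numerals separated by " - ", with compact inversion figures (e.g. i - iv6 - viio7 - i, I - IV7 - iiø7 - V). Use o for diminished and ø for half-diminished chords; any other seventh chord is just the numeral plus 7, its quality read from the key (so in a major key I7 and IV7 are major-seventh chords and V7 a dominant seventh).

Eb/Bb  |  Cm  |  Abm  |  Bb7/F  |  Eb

Eb/Bb: major triad on Eb = scale degree 1 → I64.
Cm has root C, degree 6 in Eb major, so vi.
Abm is non-diatonic — iv, a mixture chord from Eb minor.
Bb7/F has root Bb, degree 5 in Eb major, so V43.
Eb: root Eb is the tonic; major triad there is I.

I64 - vi - iv - V43 - I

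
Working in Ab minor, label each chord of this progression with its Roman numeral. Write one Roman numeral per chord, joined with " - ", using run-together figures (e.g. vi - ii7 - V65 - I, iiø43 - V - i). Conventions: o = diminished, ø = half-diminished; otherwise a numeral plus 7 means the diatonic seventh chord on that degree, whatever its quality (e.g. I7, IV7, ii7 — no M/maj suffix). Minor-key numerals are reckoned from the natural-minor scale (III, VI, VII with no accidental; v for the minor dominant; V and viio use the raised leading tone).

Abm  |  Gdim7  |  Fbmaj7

i - viio7 - VI7

Abm: root Ab is the tonic; minor triad there is i.
Gdim7: root G is the leading tone; fully diminished seventh chord there is viio7.
Fbmaj7 has root Fb, degree 6 in Ab minor, so VI7.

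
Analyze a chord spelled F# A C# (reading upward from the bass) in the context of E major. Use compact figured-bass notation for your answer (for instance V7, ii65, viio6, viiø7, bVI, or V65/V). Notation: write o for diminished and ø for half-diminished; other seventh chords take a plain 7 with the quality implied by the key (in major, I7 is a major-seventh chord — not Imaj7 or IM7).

Stacked in thirds the chord is F#-A-C#: a minor triad on F#.
F# is scale degree 2 in E major, and a minor triad on that degree is written ii.

ii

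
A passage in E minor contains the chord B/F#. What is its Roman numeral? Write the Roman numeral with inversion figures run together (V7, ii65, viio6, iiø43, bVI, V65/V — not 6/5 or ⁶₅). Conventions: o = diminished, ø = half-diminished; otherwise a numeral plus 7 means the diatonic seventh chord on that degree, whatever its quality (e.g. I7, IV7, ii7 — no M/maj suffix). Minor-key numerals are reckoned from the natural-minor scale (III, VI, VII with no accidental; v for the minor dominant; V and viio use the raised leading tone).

Stacked in thirds the chord is B-D#-F#: a major triad on B.
B is scale degree 5 in E minor, and a major triad on that degree is written V.
With F# in the bass the chord is in second inversion, so the figured bass is 64.

V64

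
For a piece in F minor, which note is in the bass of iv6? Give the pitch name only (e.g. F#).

Db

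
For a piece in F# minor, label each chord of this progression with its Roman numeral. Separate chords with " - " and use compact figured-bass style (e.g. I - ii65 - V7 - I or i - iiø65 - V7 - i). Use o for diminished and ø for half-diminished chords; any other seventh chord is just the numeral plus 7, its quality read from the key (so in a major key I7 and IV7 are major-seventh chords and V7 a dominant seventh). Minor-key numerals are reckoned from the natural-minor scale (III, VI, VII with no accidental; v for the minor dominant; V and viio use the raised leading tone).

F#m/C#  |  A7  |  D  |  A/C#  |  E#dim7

F#m/C#: root F# is the tonic; minor triad there is i64.
A7: a dominant seventh chord on A, the applied dominant of VI → V7/VI.
D has root D, degree 6 in F# minor, so VI.
A/C#: major triad on A = scale degree 3 → III6.
E#dim7: root E# is the leading tone; fully diminished seventh chord there is viio7.

i64 - V7/VI - VI - III6 - viio7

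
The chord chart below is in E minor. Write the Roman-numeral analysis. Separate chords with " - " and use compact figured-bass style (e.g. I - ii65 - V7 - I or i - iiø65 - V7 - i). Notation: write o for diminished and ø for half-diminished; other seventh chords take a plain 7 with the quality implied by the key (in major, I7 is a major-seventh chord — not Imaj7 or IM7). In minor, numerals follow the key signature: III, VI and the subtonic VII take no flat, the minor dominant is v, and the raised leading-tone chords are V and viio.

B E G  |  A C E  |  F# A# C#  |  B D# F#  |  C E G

i64 - iv - V/V - V - VI

B-E-G has root E, degree 1 in E minor, so i64.
A-C-E: root A is the subdominant; minor triad there is iv.
F#-A#-C# is the secondary dominant of V (major triad on F#): V/V.
B-D#-F#: major triad on B = scale degree 5 → V.
C-E-G: root C is the submediant; major triad there is VI.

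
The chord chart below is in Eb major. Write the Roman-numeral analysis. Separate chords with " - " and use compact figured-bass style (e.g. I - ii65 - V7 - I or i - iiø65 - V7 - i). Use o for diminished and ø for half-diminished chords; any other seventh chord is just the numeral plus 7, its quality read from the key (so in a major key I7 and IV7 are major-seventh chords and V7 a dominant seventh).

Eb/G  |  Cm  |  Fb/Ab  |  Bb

I6 - vi - bII6 - V

Eb/G: major triad on Eb = scale degree 1 → I6.
Cm has root C, degree 6 in Eb major, so vi.
Fb/Ab: Fb with this quality isn't in the key; a major triad on b2 is the Neapolitan sixth, bII6 (third, Ab, in the bass — hence the 6).
Bb: major triad on Bb = scale degree 5 → V.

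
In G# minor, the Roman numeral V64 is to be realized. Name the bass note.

V in G# minor has root D#; the chord is D#-F##-A#.
The figure 64 means second inversion — the fifth is in the bass.

A#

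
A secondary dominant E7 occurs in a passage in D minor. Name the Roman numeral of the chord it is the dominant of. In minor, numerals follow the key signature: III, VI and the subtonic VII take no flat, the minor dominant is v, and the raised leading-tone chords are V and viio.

V

The chord is a dominant seventh chord on E.
A dominant resolves down a perfect fifth: E → A. In D minor, A is scale degree 5, i.e. V.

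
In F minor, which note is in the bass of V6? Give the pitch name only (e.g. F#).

V in F minor has root C; the chord is C-E-G.
The figure 6 means first inversion — the third is in the bass.

E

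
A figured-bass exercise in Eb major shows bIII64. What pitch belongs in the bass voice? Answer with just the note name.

Db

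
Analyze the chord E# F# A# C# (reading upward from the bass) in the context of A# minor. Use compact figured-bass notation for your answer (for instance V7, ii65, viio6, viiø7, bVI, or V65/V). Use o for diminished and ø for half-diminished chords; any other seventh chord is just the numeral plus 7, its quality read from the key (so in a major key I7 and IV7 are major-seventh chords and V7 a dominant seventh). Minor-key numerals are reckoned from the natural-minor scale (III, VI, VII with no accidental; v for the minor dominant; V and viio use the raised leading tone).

Stacked in thirds the chord is F#-A#-C#-E#: a major seventh chord on F#.
F# is scale degree 6 in A# minor, and a major seventh chord on that degree is written VI7.
With E# in the bass the chord is in third inversion, so the figured bass is 42.

VI42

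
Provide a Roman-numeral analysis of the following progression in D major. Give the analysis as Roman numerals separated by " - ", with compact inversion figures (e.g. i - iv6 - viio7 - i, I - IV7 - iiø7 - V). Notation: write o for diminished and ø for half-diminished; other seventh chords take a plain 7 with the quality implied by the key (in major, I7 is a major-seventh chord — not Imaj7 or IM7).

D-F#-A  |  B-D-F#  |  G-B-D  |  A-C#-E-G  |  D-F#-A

D-F#-A: major triad on D = scale degree 1 → I.
B-D-F#: root B is the submediant; minor triad there is vi.
G-B-D has root G, degree 4 in D major, so IV.
A-C#-E-G: root A is the dominant; dominant seventh chord there is V7.
D-F#-A: root D is the tonic; major triad there is I.

I - vi - IV - V7 - I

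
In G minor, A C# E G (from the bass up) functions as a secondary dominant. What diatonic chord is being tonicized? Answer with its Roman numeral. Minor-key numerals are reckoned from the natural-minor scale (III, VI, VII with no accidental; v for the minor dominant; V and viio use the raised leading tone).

V

The chord is a dominant seventh chord on A.
A dominant resolves down a perfect fifth: A → D. In G minor, D is scale degree 5, i.e. V.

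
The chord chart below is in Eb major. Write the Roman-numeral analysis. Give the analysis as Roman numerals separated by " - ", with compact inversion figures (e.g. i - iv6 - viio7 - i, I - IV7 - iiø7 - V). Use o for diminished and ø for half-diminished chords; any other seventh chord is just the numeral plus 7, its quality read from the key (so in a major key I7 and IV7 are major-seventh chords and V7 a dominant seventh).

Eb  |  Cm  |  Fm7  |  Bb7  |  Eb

Eb has root Eb, degree 1 in Eb major, so I.
Cm: minor triad on C = scale degree 6 → vi.
Fm7: root F is the supertonic; minor seventh chord there is ii7.
Bb7: root Bb is the dominant; dominant seventh chord there is V7.
Eb: root Eb is the tonic; major triad there is I.

I - vi - ii7 - V7 - I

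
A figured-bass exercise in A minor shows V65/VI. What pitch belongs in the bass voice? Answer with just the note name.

E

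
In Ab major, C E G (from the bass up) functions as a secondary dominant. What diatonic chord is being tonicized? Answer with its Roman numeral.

vi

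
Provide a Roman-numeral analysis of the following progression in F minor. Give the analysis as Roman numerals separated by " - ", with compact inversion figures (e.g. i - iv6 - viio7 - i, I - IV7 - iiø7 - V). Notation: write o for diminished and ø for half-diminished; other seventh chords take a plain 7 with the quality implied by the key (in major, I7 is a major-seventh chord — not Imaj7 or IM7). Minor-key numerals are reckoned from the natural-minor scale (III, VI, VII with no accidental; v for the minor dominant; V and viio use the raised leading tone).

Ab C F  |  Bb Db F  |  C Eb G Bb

i6 - iv - v7

Ab-C-F: minor triad on F = scale degree 1 → i6.
Bb-Db-F: minor triad on Bb = scale degree 4 → iv.
C-Eb-G-Bb has root C, degree 5 in F minor, so v7.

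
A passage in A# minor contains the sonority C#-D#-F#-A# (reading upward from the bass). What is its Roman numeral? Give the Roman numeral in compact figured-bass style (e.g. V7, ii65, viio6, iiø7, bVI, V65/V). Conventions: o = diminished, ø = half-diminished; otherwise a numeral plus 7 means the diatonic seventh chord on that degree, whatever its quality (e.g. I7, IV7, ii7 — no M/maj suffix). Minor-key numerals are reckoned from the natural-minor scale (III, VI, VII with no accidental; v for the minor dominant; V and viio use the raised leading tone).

iv42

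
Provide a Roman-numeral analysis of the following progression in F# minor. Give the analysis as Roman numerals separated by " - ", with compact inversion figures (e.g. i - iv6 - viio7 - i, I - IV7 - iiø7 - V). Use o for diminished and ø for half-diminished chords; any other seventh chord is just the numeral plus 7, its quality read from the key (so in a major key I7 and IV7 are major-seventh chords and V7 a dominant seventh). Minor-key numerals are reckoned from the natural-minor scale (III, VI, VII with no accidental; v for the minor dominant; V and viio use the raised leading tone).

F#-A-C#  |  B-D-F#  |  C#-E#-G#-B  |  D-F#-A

F#-A-C#: root F# is the tonic; minor triad there is i.
B-D-F# has root B, degree 4 in F# minor, so iv.
C#-E#-G#-B has root C#, degree 5 in F# minor, so V7.
D-F#-A: root D is the submediant; major triad there is VI.

i - iv - V7 - VI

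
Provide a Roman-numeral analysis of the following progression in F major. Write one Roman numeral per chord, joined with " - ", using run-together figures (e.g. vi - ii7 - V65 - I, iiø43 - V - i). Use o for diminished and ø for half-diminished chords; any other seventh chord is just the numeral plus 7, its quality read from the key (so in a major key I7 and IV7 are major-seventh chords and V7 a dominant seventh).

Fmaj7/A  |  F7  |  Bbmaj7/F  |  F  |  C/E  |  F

I65 - V7/IV - IV43 - I - V6 - I

Fmaj7/A: major seventh chord on F = scale degree 1 → I65.
F7: chromatic; F is V of IV, so V7/IV.
Bbmaj7/F: root Bb is the subdominant; major seventh chord there is IV43.
F: major triad on F = scale degree 1 → I.
C/E: major triad on C = scale degree 5 → V6.
F: root F is the tonic; major triad there is I.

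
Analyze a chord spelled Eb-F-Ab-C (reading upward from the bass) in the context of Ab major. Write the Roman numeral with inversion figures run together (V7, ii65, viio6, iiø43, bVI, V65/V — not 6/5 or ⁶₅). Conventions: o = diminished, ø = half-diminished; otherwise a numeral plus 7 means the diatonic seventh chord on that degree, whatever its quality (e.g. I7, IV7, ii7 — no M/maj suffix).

vi42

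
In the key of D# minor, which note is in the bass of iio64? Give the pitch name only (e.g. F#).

iio in D# minor has root E#; the chord is E#-G#-B.
The figure 64 means second inversion — the fifth is in the bass.

B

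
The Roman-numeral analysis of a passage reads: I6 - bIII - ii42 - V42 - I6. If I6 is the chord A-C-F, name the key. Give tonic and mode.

The chord F/A is a major triad rooted on F; its label is I6.
If F is scale degree 1 and the mode makes that degree carry a major triad, the tonic is F and the mode is major.

F major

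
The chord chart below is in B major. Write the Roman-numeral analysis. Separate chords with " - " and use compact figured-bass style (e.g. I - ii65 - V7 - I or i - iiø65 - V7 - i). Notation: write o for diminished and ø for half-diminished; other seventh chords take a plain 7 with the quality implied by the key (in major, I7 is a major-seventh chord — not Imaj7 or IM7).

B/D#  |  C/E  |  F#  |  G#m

B/D#: major triad on B = scale degree 1 → I6.
C/E: C with this quality isn't in the key; a major triad on b2 is the Neapolitan sixth, bII6 (third, E, in the bass — hence the 6).
F# has root F#, degree 5 in B major, so V.
G#m has root G#, degree 6 in B major, so vi.

I6 - bII6 - V - vi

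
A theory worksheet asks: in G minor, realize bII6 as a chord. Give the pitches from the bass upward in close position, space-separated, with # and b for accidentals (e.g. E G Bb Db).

C Eb Ab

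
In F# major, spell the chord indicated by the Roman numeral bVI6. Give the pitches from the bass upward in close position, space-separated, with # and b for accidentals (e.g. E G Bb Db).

F# A D

bVI6 is a major triad on the lowered sixth degree, borrowed from the parallel minor. In F# major that root is D.
So the chord is D-F#-A, a major triad.
With the 6 figure the chord is in first inversion; from the bass F# upward in close position it reads F#-A-D.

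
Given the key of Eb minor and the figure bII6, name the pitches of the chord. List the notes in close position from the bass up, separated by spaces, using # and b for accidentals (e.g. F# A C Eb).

Ab Cb Fb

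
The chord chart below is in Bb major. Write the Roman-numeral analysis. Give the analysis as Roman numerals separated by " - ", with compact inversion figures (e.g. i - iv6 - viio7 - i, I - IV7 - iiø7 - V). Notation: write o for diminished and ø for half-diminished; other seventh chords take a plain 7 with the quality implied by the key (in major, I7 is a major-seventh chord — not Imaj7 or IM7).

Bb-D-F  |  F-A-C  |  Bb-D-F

Bb-D-F has root Bb, degree 1 in Bb major, so I.
F-A-C has root F, degree 5 in Bb major, so V.
Bb-D-F: root Bb is the tonic; major triad there is I.

I - V - I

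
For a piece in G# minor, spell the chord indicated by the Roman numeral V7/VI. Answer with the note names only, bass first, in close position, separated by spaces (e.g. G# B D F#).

B D# F# A

V7/VI is a secondary dominant — the dominant seventh of VI. VI in G# minor is E, so the applied chord's root is B, a perfect fifth above.
Building a dominant seventh chord on B gives B-D#-F#-A.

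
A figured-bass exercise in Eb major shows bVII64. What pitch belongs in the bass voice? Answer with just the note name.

bVII in Eb major has root Db; the chord is Db-F-Ab.
The figure 64 means second inversion — the fifth is in the bass.

Ab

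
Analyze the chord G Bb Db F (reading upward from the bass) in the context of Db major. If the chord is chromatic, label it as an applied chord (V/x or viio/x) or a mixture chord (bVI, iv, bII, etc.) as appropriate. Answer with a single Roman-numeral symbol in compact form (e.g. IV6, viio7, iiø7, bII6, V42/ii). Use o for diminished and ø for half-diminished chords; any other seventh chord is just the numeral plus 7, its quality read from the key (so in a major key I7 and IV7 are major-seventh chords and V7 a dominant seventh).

The pitches G-Bb-Db-F form a half-diminished seventh chord rooted on G.
G sits a half step below Ab (V in Db major); a diminished chord there is the applied leading-tone chord of V.

viiø7/V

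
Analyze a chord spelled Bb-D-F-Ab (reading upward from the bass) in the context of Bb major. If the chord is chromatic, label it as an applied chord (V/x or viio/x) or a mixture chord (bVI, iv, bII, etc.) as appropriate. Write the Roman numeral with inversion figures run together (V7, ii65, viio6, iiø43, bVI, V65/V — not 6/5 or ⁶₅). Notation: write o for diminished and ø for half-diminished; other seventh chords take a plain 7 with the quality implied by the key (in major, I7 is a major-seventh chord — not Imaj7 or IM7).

Stacked in thirds the chord is Bb-D-F-Ab: a dominant seventh chord on Bb.
Bb is not a diatonic chord root with this quality in Bb major, but it lies a perfect fifth above Eb (IV), so the chord functions as an applied dominant of IV.

V7/IV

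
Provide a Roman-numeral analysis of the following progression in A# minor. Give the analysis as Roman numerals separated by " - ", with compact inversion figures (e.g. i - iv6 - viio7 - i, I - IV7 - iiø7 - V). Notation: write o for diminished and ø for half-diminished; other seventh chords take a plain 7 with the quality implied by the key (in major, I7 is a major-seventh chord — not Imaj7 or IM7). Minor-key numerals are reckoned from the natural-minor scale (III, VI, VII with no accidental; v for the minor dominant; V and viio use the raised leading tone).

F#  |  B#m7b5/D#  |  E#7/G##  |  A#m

F#: root F# is the submediant; major triad there is VI.
B#m7b5/D# has root B#, degree 2 in A# minor, so iiø65.
E#7/G## has root E#, degree 5 in A# minor, so V65.
A#m: root A# is the tonic; minor triad there is i.

VI - iiø65 - V65 - i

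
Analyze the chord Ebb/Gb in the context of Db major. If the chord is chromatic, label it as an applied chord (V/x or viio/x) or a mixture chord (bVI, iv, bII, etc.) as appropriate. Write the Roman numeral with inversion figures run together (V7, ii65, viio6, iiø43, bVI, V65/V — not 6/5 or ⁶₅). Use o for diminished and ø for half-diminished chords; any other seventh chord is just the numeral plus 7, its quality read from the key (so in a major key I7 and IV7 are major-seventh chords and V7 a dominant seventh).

bII6

The pitches Ebb-Gb-Bbb form a major triad rooted on Ebb.
Ebb is the lowered second degree of Db major (diatonic 2 would be Eb). This is the Neapolitan sixth — a major triad on the lowered second degree, here in its customary first inversion.
With Gb in the bass the chord is in first inversion, so the figured bass is 6.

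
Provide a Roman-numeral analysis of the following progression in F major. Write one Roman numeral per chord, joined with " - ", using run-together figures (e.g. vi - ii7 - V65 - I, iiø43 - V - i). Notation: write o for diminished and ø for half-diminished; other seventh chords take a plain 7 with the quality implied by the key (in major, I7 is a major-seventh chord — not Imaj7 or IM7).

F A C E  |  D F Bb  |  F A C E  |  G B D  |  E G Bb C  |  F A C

F-A-C-E has root F, degree 1 in F major, so I7.
D-F-Bb: major triad on Bb = scale degree 4 → IV6.
F-A-C-E has root F, degree 1 in F major, so I7.
G-B-D: chromatic; G is V of V, so V/V.
E-G-Bb-C has root C, degree 5 in F major, so V65.
F-A-C: root F is the tonic; major triad there is I.

I7 - IV6 - I7 - V/V - V65 - I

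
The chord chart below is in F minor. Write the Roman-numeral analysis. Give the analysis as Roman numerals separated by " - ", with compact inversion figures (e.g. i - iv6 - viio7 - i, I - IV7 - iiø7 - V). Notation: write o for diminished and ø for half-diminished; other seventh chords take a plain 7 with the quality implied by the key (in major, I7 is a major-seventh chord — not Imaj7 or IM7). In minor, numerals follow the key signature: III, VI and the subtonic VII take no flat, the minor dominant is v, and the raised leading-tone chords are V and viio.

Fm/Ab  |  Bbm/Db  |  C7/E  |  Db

i6 - iv6 - V65 - VI

Fm/Ab: minor triad on F = scale degree 1 → i6.
Bbm/Db: root Bb is the subdominant; minor triad there is iv6.
C7/E: dominant seventh chord on C = scale degree 5 → V65.
Db has root Db, degree 6 in F minor, so VI.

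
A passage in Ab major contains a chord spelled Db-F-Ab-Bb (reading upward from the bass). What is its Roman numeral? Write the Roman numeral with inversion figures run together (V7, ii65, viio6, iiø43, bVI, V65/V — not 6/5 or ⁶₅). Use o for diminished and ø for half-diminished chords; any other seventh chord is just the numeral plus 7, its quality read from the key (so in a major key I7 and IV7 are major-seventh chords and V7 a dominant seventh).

ii65

Stacked in thirds the chord is Bb-Db-F-Ab: a minor seventh chord on Bb.
Bb is scale degree 2 in Ab major, and a minor seventh chord on that degree is written ii7.
With Db in the bass the chord is in first inversion, so the figured bass is 65.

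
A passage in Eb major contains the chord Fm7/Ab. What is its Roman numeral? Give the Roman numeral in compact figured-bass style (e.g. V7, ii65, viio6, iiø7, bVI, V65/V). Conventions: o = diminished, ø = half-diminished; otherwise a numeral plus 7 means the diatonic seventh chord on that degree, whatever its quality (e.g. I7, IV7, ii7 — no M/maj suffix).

Stacked in thirds the chord is F-Ab-C-Eb: a minor seventh chord on F.
In Eb major, F is the supertonic; the diatonic minor seventh chord there is ii7.
With Ab in the bass the chord is in first inversion, so the figured bass is 65.

ii65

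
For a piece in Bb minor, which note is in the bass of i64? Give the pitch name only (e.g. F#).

i in Bb minor has root Bb; the chord is Bb-Db-F.
The figure 64 means second inversion — the fifth is in the bass.

F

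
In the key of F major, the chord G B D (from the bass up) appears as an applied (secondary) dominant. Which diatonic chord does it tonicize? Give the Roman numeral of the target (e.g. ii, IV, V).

V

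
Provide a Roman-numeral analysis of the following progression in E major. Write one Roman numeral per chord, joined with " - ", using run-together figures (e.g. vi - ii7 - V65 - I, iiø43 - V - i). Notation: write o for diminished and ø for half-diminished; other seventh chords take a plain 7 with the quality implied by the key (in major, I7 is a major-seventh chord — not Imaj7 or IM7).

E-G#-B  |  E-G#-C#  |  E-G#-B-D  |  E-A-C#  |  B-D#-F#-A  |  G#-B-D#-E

I - vi6 - V7/IV - IV64 - V7 - I65

E-G#-B: major triad on E = scale degree 1 → I.
E-G#-C#: minor triad on C# = scale degree 6 → vi6.
E-G#-B-D: chromatic; E is V of IV, so V7/IV.
E-A-C# has root A, degree 4 in E major, so IV64.
B-D#-F#-A: root B is the dominant; dominant seventh chord there is V7.
G#-B-D#-E: major seventh chord on E = scale degree 1 → I65.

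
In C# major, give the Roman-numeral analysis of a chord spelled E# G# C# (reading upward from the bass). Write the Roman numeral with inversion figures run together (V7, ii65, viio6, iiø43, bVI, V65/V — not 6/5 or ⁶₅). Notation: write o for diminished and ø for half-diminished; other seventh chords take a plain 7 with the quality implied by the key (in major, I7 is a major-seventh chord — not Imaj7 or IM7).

I6

The pitches C#-E#-G# form a major triad rooted on C#.
C# is scale degree 1 in C# major, and a major triad on that degree is written I.
With E# in the bass the chord is in first inversion, so the figured bass is 6.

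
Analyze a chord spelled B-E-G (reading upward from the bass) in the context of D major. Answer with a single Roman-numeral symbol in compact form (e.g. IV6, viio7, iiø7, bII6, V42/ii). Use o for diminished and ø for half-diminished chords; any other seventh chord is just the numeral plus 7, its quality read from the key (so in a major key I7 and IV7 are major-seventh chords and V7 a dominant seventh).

ii64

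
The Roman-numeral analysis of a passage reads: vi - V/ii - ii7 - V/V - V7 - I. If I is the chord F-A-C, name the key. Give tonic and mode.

F major

I is given as F-A-C — a major triad with root F.
If F is scale degree 1 and the mode makes that degree carry a major triad, the tonic is F and the mode is major.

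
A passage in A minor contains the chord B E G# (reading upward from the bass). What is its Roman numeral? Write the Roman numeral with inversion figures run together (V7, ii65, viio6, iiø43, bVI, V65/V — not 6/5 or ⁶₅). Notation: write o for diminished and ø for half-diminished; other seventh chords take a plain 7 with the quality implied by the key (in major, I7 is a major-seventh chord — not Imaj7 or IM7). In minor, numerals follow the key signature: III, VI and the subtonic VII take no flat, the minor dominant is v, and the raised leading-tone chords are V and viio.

V64

The pitches E-G#-B form a major triad rooted on E.
In A minor, E is the dominant; the diatonic major triad there is V.
With B in the bass the chord is in second inversion, so the figured bass is 64.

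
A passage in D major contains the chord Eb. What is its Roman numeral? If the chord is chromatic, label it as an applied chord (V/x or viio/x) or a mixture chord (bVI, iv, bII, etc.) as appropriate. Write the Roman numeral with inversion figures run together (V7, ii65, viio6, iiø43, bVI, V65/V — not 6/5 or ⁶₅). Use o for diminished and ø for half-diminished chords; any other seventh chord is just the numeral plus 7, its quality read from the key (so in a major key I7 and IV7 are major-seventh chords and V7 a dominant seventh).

bII

The pitches Eb-G-Bb form a major triad rooted on Eb.
Eb is the lowered second degree of D major (diatonic 2 would be E). This is the Neapolitan chord — a major triad on the lowered second degree.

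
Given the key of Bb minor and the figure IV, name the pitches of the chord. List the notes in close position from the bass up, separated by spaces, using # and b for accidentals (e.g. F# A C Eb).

Scale degree 4 in Bb minor is Eb; here the chord built on it is altered to a major triad. IV is the major subdominant, borrowed from the parallel major.
So the chord is Eb-G-Bb.

Eb G Bb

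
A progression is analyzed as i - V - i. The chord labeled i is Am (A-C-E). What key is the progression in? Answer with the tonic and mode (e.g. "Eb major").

A minor

The chord Am is a minor triad rooted on A; its label is i.
If A is scale degree 1 and the mode makes that degree carry a minor triad, the tonic is A and the mode is minor.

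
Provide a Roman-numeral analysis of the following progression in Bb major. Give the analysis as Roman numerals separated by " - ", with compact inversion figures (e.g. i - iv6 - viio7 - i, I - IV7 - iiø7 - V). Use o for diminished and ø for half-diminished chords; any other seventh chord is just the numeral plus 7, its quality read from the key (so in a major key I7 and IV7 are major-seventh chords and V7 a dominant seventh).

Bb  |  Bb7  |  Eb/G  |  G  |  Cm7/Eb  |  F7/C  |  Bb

I - V7/IV - IV6 - V/ii - ii65 - V43 - I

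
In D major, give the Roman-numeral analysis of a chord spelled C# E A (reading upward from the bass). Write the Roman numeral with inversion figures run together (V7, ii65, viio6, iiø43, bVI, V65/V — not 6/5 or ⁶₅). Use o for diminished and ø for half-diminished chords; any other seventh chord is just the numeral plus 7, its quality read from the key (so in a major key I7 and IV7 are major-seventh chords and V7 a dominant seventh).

The pitches A-C#-E form a major triad rooted on A.
In D major, A is the dominant; the diatonic major triad there is V.
With C# in the bass the chord is in first inversion, so the figured bass is 6.

V6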